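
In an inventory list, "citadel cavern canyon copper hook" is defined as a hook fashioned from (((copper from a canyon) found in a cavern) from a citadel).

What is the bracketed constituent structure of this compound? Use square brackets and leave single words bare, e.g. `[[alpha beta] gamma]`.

[[citadel [cavern [canyon copper]]] hook]

Overall it is a kind of hook; the modifier is "citadel cavern canyon copper".
"citadel cavern canyon copper" → head "copper" (specifically "cavern canyon copper"), modifier "citadel".
"cavern canyon copper" → head "copper" (specifically "canyon copper"), modifier "cavern".
"canyon copper" → head "copper", modifier "canyon".
Putting it together: [[citadel [cavern [canyon copper]]] hook].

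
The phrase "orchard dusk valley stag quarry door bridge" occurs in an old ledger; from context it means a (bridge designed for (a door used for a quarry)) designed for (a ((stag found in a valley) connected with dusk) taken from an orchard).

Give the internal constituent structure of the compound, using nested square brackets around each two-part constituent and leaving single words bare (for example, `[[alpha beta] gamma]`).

[[orchard [dusk [valley stag]]] [[quarry door] bridge]]

The outermost head in the paraphrase is "bridge" (specifically "quarry door bridge"), modified by "orchard dusk valley stag".
"orchard dusk valley stag" → head "stag" (specifically "dusk valley stag"), modifier "orchard".
"dusk valley stag" → head "stag" (specifically "valley stag"), modifier "dusk".
"valley stag" → head "stag", modifier "valley".
"quarry door bridge" → head "bridge", modifier "quarry door".
"quarry door" → head "door", modifier "quarry".
So the structure is [[orchard [dusk [valley stag]]] [[quarry door] bridge]].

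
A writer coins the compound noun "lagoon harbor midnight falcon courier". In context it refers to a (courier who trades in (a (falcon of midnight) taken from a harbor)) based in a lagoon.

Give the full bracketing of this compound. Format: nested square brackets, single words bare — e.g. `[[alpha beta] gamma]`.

[lagoon [[harbor [midnight falcon]] courier]]

Whole compound: head "courier" (specifically "harbor midnight falcon courier"), modifier "lagoon".
Within "harbor midnight falcon courier", the head is "courier" and the modifier is "harbor midnight falcon".
Within "harbor midnight falcon", the head is "falcon" (specifically "midnight falcon") and the modifier is "harbor".
Within "midnight falcon", the head is "falcon" and the modifier is "midnight".
Putting it together: [lagoon [[harbor [midnight falcon]] courier]].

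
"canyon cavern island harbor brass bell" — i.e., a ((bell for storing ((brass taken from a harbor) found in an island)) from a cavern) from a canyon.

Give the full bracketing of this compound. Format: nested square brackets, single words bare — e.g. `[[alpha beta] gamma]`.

At the top level: head "bell" (specifically "cavern island harbor brass bell"); modifier "canyon".
"cavern island harbor brass bell" → head "bell" (specifically "island harbor brass bell"), modifier "cavern".
"island harbor brass bell" → head "bell", modifier "island harbor brass".
"island harbor brass" → head "brass" (specifically "harbor brass"), modifier "island".
"harbor brass" → head "brass", modifier "harbor".
So the structure is [canyon [cavern [[island [harbor brass]] bell]]].

[canyon [cavern [[island [harbor brass]] bell]]]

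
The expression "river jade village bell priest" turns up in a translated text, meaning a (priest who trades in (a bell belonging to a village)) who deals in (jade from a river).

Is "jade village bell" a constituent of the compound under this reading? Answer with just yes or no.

The top-level split is [river jade] [village bell priest]; the full structure is [[river jade] [[village bell] priest]].
"jade village bell" straddles a constituent boundary, so it is not a single unit.

no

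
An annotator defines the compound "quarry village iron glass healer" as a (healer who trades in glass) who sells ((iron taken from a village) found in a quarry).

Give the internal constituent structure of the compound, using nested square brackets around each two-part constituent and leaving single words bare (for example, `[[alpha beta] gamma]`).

Overall it is a kind of healer (specifically "glass healer"); the modifier is "quarry village iron".
"quarry village iron" → head "iron" (specifically "village iron"), modifier "quarry".
"village iron" → head "iron", modifier "village".
"glass healer" → head "healer", modifier "glass".
Putting it together: [[quarry [village iron]] [glass healer]].

[[quarry [village iron]] [glass healer]]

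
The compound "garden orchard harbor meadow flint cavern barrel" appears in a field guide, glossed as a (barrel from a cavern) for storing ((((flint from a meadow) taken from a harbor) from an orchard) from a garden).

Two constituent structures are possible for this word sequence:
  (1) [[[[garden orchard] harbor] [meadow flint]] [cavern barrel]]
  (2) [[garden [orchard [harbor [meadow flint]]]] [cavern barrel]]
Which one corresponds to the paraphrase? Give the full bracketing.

[[garden [orchard [harbor [meadow flint]]]] [cavern barrel]]

The paraphrase's head is the "barrel" part ("cavern barrel"); its modifier is "garden orchard harbor meadow flint".
That top-level split, carried through the inner groups, gives [[garden [orchard [harbor [meadow flint]]]] [cavern barrel]].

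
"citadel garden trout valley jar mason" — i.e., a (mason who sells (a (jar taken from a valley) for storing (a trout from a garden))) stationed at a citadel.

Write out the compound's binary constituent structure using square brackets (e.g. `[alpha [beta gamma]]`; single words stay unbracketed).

[citadel [[[garden trout] [valley jar]] mason]]

The outermost head in the paraphrase is "mason" (specifically "garden trout valley jar mason"), modified by "citadel".
"garden trout valley jar mason" → head "mason", modifier "garden trout valley jar".
"garden trout valley jar" → head "jar" (specifically "valley jar"), modifier "garden trout".
"garden trout" → head "trout", modifier "garden".
"valley jar" → head "jar", modifier "valley".
Assembled: [citadel [[[garden trout] [valley jar]] mason]].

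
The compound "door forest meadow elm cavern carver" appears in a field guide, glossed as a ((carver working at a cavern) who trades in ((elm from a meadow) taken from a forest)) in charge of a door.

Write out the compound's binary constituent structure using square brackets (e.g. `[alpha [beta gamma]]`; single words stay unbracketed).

[door [[forest [meadow elm]] [cavern carver]]]

Whole compound: head "carver" (specifically "forest meadow elm cavern carver"), modifier "door".
Within "forest meadow elm cavern carver", the head is "carver" (specifically "cavern carver") and the modifier is "forest meadow elm".
Within "forest meadow elm", the head is "elm" (specifically "meadow elm") and the modifier is "forest".
Within "meadow elm", the head is "elm" and the modifier is "meadow".
Within "cavern carver", the head is "carver" and the modifier is "cavern".
So the structure is [door [[forest [meadow elm]] [cavern carver]]].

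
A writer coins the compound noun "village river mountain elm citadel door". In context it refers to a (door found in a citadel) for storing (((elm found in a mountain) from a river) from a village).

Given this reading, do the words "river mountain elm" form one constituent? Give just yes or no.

yes

The paraphrase groups the words so that "river mountain elm" is one unit: it corresponds to a single parenthesized sub-phrase.
The full structure is [[village [river [mountain elm]]] [citadel door]], in which [river mountain elm] is a constituent.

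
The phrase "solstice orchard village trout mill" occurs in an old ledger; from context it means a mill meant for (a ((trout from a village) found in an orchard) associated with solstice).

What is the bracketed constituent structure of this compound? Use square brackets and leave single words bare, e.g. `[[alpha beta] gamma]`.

[[solstice [orchard [village trout]]] mill]

At the top level: head "mill"; modifier "solstice orchard village trout".
"solstice orchard village trout" → head "trout" (specifically "orchard village trout"), modifier "solstice".
"orchard village trout" → head "trout" (specifically "village trout"), modifier "orchard".
"village trout" → head "trout", modifier "village".
Putting it together: [[solstice [orchard [village trout]]] mill].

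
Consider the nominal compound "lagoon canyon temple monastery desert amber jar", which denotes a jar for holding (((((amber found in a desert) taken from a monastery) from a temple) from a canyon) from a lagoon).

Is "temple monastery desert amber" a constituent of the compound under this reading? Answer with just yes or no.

yes

The paraphrase groups the words so that "temple monastery desert amber" is one unit: it corresponds to a single parenthesized sub-phrase.
The full structure is [[lagoon [canyon [temple [monastery [desert amber]]]]] jar], in which [temple monastery desert amber] is a constituent.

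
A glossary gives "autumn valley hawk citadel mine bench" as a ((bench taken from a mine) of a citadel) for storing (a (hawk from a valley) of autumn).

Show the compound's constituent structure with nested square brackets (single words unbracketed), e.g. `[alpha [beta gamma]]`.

[[autumn [valley hawk]] [citadel [mine bench]]]

The outermost head in the paraphrase is "bench" (specifically "citadel mine bench"), modified by "autumn valley hawk".
Within "autumn valley hawk", the head is "hawk" (specifically "valley hawk") and the modifier is "autumn".
Within "valley hawk", the head is "hawk" and the modifier is "valley".
Within "citadel mine bench", the head is "bench" (specifically "mine bench") and the modifier is "citadel".
Within "mine bench", the head is "bench" and the modifier is "mine".
Assembled: [[autumn [valley hawk]] [citadel [mine bench]]].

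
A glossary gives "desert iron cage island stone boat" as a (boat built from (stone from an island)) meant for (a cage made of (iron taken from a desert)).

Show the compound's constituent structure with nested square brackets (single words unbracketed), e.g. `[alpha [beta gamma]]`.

[[[desert iron] cage] [[island stone] boat]]

The outermost head in the paraphrase is "boat" (specifically "island stone boat"), modified by "desert iron cage".
"desert iron cage" → head "cage", modifier "desert iron".
"desert iron" → head "iron", modifier "desert".
"island stone boat" → head "boat", modifier "island stone".
"island stone" → head "stone", modifier "island".
So the structure is [[[desert iron] cage] [[island stone] boat]].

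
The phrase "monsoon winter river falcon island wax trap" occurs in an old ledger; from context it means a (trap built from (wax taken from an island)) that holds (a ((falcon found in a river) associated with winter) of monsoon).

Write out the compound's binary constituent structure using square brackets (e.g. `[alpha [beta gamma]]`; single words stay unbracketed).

[[monsoon [winter [river falcon]]] [[island wax] trap]]

At the top level: head "trap" (specifically "island wax trap"); modifier "monsoon winter river falcon".
Inside "monsoon winter river falcon": head "falcon" (specifically "winter river falcon"), modifier "monsoon".
Inside "winter river falcon": head "falcon" (specifically "river falcon"), modifier "winter".
Inside "river falcon": head "falcon", modifier "river".
Inside "island wax trap": head "trap", modifier "island wax".
Inside "island wax": head "wax", modifier "island".
So the structure is [[monsoon [winter [river falcon]]] [[island wax] trap]].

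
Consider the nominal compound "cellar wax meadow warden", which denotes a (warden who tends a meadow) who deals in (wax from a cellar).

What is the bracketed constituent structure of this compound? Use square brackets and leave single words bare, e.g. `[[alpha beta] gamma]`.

At the top level: head "warden" (specifically "meadow warden"); modifier "cellar wax".
Within "cellar wax", the head is "wax" and the modifier is "cellar".
Within "meadow warden", the head is "warden" and the modifier is "meadow".
So the structure is [[cellar wax] [meadow warden]].

[[cellar wax] [meadow warden]]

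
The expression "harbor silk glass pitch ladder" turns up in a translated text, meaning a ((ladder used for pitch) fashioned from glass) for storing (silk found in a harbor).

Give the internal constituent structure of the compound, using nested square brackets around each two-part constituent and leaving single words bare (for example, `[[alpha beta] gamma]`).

Whole compound: head "ladder" (specifically "glass pitch ladder"), modifier "harbor silk".
Within "harbor silk", the head is "silk" and the modifier is "harbor".
Within "glass pitch ladder", the head is "ladder" (specifically "pitch ladder") and the modifier is "glass".
Within "pitch ladder", the head is "ladder" and the modifier is "pitch".
Putting it together: [[harbor silk] [glass [pitch ladder]]].

[[harbor silk] [glass [pitch ladder]]]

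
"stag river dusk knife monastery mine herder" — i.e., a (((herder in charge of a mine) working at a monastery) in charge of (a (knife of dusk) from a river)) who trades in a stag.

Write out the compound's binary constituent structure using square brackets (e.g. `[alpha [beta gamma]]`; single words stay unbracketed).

Whole compound: head "herder" (specifically "river dusk knife monastery mine herder"), modifier "stag".
Inside "river dusk knife monastery mine herder": head "herder" (specifically "monastery mine herder"), modifier "river dusk knife".
Inside "river dusk knife": head "knife" (specifically "dusk knife"), modifier "river".
Inside "dusk knife": head "knife", modifier "dusk".
Inside "monastery mine herder": head "herder" (specifically "mine herder"), modifier "monastery".
Inside "mine herder": head "herder", modifier "mine".
Putting it together: [stag [[river [dusk knife]] [monastery [mine herder]]]].

[stag [[river [dusk knife]] [monastery [mine herder]]]]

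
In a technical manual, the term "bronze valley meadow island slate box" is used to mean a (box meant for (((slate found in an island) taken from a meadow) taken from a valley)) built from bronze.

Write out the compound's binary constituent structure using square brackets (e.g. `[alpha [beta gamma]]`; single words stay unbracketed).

[bronze [[valley [meadow [island slate]]] box]]

Whole compound: head "box" (specifically "valley meadow island slate box"), modifier "bronze".
"valley meadow island slate box" → head "box", modifier "valley meadow island slate".
"valley meadow island slate" → head "slate" (specifically "meadow island slate"), modifier "valley".
"meadow island slate" → head "slate" (specifically "island slate"), modifier "meadow".
"island slate" → head "slate", modifier "island".
Putting it together: [bronze [[valley [meadow [island slate]]] box]].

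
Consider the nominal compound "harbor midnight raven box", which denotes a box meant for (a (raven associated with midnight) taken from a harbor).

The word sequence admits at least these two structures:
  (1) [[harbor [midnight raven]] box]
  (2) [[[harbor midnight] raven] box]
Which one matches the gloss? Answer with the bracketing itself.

The paraphrase's head is the "box" part ("box"); its modifier is "harbor midnight raven".
That top-level split, carried through the inner groups, gives [[harbor [midnight raven]] box].

[[harbor [midnight raven]] box]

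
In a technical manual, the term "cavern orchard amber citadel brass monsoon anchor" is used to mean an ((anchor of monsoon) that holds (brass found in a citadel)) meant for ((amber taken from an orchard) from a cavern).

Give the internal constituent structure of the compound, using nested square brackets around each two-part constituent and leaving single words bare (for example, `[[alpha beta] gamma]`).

At the top level: head "anchor" (specifically "citadel brass monsoon anchor"); modifier "cavern orchard amber".
"cavern orchard amber" → head "amber" (specifically "orchard amber"), modifier "cavern".
"orchard amber" → head "amber", modifier "orchard".
"citadel brass monsoon anchor" → head "anchor" (specifically "monsoon anchor"), modifier "citadel brass".
"citadel brass" → head "brass", modifier "citadel".
"monsoon anchor" → head "anchor", modifier "monsoon".
So the structure is [[cavern [orchard amber]] [[citadel brass] [monsoon anchor]]].

[[cavern [orchard amber]] [[citadel brass] [monsoon anchor]]]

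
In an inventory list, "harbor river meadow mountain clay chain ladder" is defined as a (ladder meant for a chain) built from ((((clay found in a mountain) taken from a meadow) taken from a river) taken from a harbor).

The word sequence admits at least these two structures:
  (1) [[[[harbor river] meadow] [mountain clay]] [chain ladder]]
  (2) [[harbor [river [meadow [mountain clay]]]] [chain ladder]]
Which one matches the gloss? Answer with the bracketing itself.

[[harbor [river [meadow [mountain clay]]]] [chain ladder]]

The paraphrase's head is the "ladder" part ("chain ladder"); its modifier is "harbor river meadow mountain clay".
That top-level split, carried through the inner groups, gives [[harbor [river [meadow [mountain clay]]]] [chain ladder]].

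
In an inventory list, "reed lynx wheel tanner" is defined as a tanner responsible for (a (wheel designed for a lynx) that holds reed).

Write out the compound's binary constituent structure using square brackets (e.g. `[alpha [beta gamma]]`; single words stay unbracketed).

[[reed [lynx wheel]] tanner]

At the top level: head "tanner"; modifier "reed lynx wheel".
Inside "reed lynx wheel": head "wheel" (specifically "lynx wheel"), modifier "reed".
Inside "lynx wheel": head "wheel", modifier "lynx".
So the structure is [[reed [lynx wheel]] tanner].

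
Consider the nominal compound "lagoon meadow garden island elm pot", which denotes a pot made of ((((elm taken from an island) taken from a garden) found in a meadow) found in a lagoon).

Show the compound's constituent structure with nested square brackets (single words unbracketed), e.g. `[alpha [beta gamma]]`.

[[lagoon [meadow [garden [island elm]]]] pot]

Overall it is a kind of pot; the modifier is "lagoon meadow garden island elm".
"lagoon meadow garden island elm" → head "elm" (specifically "meadow garden island elm"), modifier "lagoon".
"meadow garden island elm" → head "elm" (specifically "garden island elm"), modifier "meadow".
"garden island elm" → head "elm" (specifically "island elm"), modifier "garden".
"island elm" → head "elm", modifier "island".
Assembled: [[lagoon [meadow [garden [island elm]]]] pot].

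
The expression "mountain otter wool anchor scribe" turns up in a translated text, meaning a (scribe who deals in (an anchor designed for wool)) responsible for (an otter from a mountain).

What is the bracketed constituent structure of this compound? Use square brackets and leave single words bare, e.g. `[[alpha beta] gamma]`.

[[mountain otter] [[wool anchor] scribe]]

At the top level: head "scribe" (specifically "wool anchor scribe"); modifier "mountain otter".
Inside "mountain otter": head "otter", modifier "mountain".
Inside "wool anchor scribe": head "scribe", modifier "wool anchor".
Inside "wool anchor": head "anchor", modifier "wool".
So the structure is [[mountain otter] [[wool anchor] scribe]].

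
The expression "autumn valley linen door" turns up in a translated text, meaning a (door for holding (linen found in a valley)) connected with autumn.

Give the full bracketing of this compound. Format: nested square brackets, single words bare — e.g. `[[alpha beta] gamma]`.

[autumn [[valley linen] door]]

Overall it is a kind of door (specifically "valley linen door"); the modifier is "autumn".
"valley linen door" → head "door", modifier "valley linen".
"valley linen" → head "linen", modifier "valley".
Putting it together: [autumn [[valley linen] door]].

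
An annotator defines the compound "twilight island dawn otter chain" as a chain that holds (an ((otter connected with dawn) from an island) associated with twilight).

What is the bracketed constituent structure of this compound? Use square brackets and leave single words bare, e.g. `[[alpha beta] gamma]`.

[[twilight [island [dawn otter]]] chain]

The outermost head in the paraphrase is "chain", modified by "twilight island dawn otter".
Inside "twilight island dawn otter": head "otter" (specifically "island dawn otter"), modifier "twilight".
Inside "island dawn otter": head "otter" (specifically "dawn otter"), modifier "island".
Inside "dawn otter": head "otter", modifier "dawn".
Assembled: [[twilight [island [dawn otter]]] chain].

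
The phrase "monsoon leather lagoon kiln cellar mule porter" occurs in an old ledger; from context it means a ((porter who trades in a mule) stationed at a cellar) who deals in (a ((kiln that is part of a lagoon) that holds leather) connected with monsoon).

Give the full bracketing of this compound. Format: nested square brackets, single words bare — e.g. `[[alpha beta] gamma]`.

[[monsoon [leather [lagoon kiln]]] [cellar [mule porter]]]

Overall it is a kind of porter (specifically "cellar mule porter"); the modifier is "monsoon leather lagoon kiln".
Within "monsoon leather lagoon kiln", the head is "kiln" (specifically "leather lagoon kiln") and the modifier is "monsoon".
Within "leather lagoon kiln", the head is "kiln" (specifically "lagoon kiln") and the modifier is "leather".
Within "lagoon kiln", the head is "kiln" and the modifier is "lagoon".
Within "cellar mule porter", the head is "porter" (specifically "mule porter") and the modifier is "cellar".
Within "mule porter", the head is "porter" and the modifier is "mule".
So the structure is [[monsoon [leather [lagoon kiln]]] [cellar [mule porter]]].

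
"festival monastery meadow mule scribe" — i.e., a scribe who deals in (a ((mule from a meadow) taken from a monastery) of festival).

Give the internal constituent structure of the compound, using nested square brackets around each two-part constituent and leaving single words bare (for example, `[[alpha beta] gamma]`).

[[festival [monastery [meadow mule]]] scribe]

At the top level: head "scribe"; modifier "festival monastery meadow mule".
Inside "festival monastery meadow mule": head "mule" (specifically "monastery meadow mule"), modifier "festival".
Inside "monastery meadow mule": head "mule" (specifically "meadow mule"), modifier "monastery".
Inside "meadow mule": head "mule", modifier "meadow".
So the structure is [[festival [monastery [meadow mule]]] scribe].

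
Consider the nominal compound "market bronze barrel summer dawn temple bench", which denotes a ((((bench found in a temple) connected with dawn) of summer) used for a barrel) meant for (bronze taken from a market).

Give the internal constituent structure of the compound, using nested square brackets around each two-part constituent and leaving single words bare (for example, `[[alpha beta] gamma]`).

Whole compound: head "bench" (specifically "barrel summer dawn temple bench"), modifier "market bronze".
Within "market bronze", the head is "bronze" and the modifier is "market".
Within "barrel summer dawn temple bench", the head is "bench" (specifically "summer dawn temple bench") and the modifier is "barrel".
Within "summer dawn temple bench", the head is "bench" (specifically "dawn temple bench") and the modifier is "summer".
Within "dawn temple bench", the head is "bench" (specifically "temple bench") and the modifier is "dawn".
Within "temple bench", the head is "bench" and the modifier is "temple".
Assembled: [[market bronze] [barrel [summer [dawn [temple bench]]]]].

[[market bronze] [barrel [summer [dawn [temple bench]]]]]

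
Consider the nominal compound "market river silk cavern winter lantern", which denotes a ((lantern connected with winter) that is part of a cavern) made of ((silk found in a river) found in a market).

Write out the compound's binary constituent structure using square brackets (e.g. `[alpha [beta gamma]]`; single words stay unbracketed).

The outermost head in the paraphrase is "lantern" (specifically "cavern winter lantern"), modified by "market river silk".
Inside "market river silk": head "silk" (specifically "river silk"), modifier "market".
Inside "river silk": head "silk", modifier "river".
Inside "cavern winter lantern": head "lantern" (specifically "winter lantern"), modifier "cavern".
Inside "winter lantern": head "lantern", modifier "winter".
Putting it together: [[market [river silk]] [cavern [winter lantern]]].

[[market [river silk]] [cavern [winter lantern]]]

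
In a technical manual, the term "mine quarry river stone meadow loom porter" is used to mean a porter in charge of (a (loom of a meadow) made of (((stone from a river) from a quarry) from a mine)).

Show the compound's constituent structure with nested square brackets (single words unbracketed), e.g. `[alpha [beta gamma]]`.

[[[mine [quarry [river stone]]] [meadow loom]] porter]

Whole compound: head "porter", modifier "mine quarry river stone meadow loom".
Within "mine quarry river stone meadow loom", the head is "loom" (specifically "meadow loom") and the modifier is "mine quarry river stone".
Within "mine quarry river stone", the head is "stone" (specifically "quarry river stone") and the modifier is "mine".
Within "quarry river stone", the head is "stone" (specifically "river stone") and the modifier is "quarry".
Within "river stone", the head is "stone" and the modifier is "river".
Within "meadow loom", the head is "loom" and the modifier is "meadow".
Assembled: [[[mine [quarry [river stone]]] [meadow loom]] porter].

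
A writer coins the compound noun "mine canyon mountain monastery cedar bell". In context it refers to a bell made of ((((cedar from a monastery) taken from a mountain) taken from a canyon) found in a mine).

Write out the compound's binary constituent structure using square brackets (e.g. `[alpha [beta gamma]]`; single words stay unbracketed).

The outermost head in the paraphrase is "bell", modified by "mine canyon mountain monastery cedar".
Within "mine canyon mountain monastery cedar", the head is "cedar" (specifically "canyon mountain monastery cedar") and the modifier is "mine".
Within "canyon mountain monastery cedar", the head is "cedar" (specifically "mountain monastery cedar") and the modifier is "canyon".
Within "mountain monastery cedar", the head is "cedar" (specifically "monastery cedar") and the modifier is "mountain".
Within "monastery cedar", the head is "cedar" and the modifier is "monastery".
So the structure is [[mine [canyon [mountain [monastery cedar]]]] bell].

[[mine [canyon [mountain [monastery cedar]]]] bell]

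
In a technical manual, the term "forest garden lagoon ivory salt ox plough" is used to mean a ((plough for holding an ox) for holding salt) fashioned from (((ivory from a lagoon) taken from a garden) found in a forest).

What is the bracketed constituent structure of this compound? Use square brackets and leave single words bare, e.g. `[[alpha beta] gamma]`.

At the top level: head "plough" (specifically "salt ox plough"); modifier "forest garden lagoon ivory".
Within "forest garden lagoon ivory", the head is "ivory" (specifically "garden lagoon ivory") and the modifier is "forest".
Within "garden lagoon ivory", the head is "ivory" (specifically "lagoon ivory") and the modifier is "garden".
Within "lagoon ivory", the head is "ivory" and the modifier is "lagoon".
Within "salt ox plough", the head is "plough" (specifically "ox plough") and the modifier is "salt".
Within "ox plough", the head is "plough" and the modifier is "ox".
Putting it together: [[forest [garden [lagoon ivory]]] [salt [ox plough]]].

[[forest [garden [lagoon ivory]]] [salt [ox plough]]]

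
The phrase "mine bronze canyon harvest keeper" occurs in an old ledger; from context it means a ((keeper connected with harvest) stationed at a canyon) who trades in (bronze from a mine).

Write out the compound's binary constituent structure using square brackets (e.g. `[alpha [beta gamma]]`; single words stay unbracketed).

[[mine bronze] [canyon [harvest keeper]]]

Whole compound: head "keeper" (specifically "canyon harvest keeper"), modifier "mine bronze".
Inside "mine bronze": head "bronze", modifier "mine".
Inside "canyon harvest keeper": head "keeper" (specifically "harvest keeper"), modifier "canyon".
Inside "harvest keeper": head "keeper", modifier "harvest".
Assembled: [[mine bronze] [canyon [harvest keeper]]].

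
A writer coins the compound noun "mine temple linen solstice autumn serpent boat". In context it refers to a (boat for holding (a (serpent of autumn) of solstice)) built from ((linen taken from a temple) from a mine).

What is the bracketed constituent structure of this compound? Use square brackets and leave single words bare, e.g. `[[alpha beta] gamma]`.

At the top level: head "boat" (specifically "solstice autumn serpent boat"); modifier "mine temple linen".
Inside "mine temple linen": head "linen" (specifically "temple linen"), modifier "mine".
Inside "temple linen": head "linen", modifier "temple".
Inside "solstice autumn serpent boat": head "boat", modifier "solstice autumn serpent".
Inside "solstice autumn serpent": head "serpent" (specifically "autumn serpent"), modifier "solstice".
Inside "autumn serpent": head "serpent", modifier "autumn".
So the structure is [[mine [temple linen]] [[solstice [autumn serpent]] boat]].

[[mine [temple linen]] [[solstice [autumn serpent]] boat]]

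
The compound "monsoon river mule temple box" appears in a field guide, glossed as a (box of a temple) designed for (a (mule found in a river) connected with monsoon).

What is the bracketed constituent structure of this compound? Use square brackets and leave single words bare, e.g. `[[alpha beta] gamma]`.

[[monsoon [river mule]] [temple box]]

The outermost head in the paraphrase is "box" (specifically "temple box"), modified by "monsoon river mule".
Within "monsoon river mule", the head is "mule" (specifically "river mule") and the modifier is "monsoon".
Within "river mule", the head is "mule" and the modifier is "river".
Within "temple box", the head is "box" and the modifier is "temple".
So the structure is [[monsoon [river mule]] [temple box]].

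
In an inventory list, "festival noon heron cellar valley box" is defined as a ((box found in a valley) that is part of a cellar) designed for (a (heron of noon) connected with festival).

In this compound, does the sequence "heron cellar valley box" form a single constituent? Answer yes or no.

The top-level split is [festival noon heron] [cellar valley box]; the full structure is [[festival [noon heron]] [cellar [valley box]]].
"heron cellar valley box" straddles a constituent boundary, so it is not a single unit.

no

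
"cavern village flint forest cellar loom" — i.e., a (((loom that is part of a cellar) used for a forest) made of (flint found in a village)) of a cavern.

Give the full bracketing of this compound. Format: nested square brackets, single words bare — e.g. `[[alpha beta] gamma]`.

[cavern [[village flint] [forest [cellar loom]]]]

At the top level: head "loom" (specifically "village flint forest cellar loom"); modifier "cavern".
"village flint forest cellar loom" → head "loom" (specifically "forest cellar loom"), modifier "village flint".
"village flint" → head "flint", modifier "village".
"forest cellar loom" → head "loom" (specifically "cellar loom"), modifier "forest".
"cellar loom" → head "loom", modifier "cellar".
So the structure is [cavern [[village flint] [forest [cellar loom]]]].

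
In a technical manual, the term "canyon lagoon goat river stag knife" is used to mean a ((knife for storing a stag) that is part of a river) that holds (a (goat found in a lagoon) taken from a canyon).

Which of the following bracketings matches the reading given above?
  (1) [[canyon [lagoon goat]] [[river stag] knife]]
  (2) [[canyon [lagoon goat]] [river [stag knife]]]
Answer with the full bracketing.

[[canyon [lagoon goat]] [river [stag knife]]]

The paraphrase's head is the "knife" part ("river stag knife"); its modifier is "canyon lagoon goat".
That top-level split, carried through the inner groups, gives [[canyon [lagoon goat]] [river [stag knife]]].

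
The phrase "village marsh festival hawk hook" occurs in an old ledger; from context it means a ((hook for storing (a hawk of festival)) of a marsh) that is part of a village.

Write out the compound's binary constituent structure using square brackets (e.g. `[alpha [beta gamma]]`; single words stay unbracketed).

The outermost head in the paraphrase is "hook" (specifically "marsh festival hawk hook"), modified by "village".
"marsh festival hawk hook" → head "hook" (specifically "festival hawk hook"), modifier "marsh".
"festival hawk hook" → head "hook", modifier "festival hawk".
"festival hawk" → head "hawk", modifier "festival".
Assembled: [village [marsh [[festival hawk] hook]]].

[village [marsh [[festival hawk] hook]]]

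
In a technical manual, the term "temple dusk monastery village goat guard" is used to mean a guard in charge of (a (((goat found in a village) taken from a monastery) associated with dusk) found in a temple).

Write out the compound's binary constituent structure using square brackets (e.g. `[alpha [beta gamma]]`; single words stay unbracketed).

[[temple [dusk [monastery [village goat]]]] guard]

The outermost head in the paraphrase is "guard", modified by "temple dusk monastery village goat".
"temple dusk monastery village goat" → head "goat" (specifically "dusk monastery village goat"), modifier "temple".
"dusk monastery village goat" → head "goat" (specifically "monastery village goat"), modifier "dusk".
"monastery village goat" → head "goat" (specifically "village goat"), modifier "monastery".
"village goat" → head "goat", modifier "village".
Assembled: [[temple [dusk [monastery [village goat]]]] guard].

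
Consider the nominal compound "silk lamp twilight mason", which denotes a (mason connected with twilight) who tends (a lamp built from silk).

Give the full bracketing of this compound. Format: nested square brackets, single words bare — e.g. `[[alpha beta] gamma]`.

[[silk lamp] [twilight mason]]

Whole compound: head "mason" (specifically "twilight mason"), modifier "silk lamp".
Within "silk lamp", the head is "lamp" and the modifier is "silk".
Within "twilight mason", the head is "mason" and the modifier is "twilight".
So the structure is [[silk lamp] [twilight mason]].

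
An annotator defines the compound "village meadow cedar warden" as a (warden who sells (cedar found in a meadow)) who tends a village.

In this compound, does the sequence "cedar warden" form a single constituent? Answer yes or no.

The top-level split is [village] [meadow cedar warden]; the full structure is [village [[meadow cedar] warden]].
"cedar warden" straddles a constituent boundary, so it is not a single unit.

no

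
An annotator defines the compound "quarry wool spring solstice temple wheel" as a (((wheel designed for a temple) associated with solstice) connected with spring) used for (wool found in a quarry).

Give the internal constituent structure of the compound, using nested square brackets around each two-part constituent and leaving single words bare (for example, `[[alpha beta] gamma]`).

[[quarry wool] [spring [solstice [temple wheel]]]]

Whole compound: head "wheel" (specifically "spring solstice temple wheel"), modifier "quarry wool".
Inside "quarry wool": head "wool", modifier "quarry".
Inside "spring solstice temple wheel": head "wheel" (specifically "solstice temple wheel"), modifier "spring".
Inside "solstice temple wheel": head "wheel" (specifically "temple wheel"), modifier "solstice".
Inside "temple wheel": head "wheel", modifier "temple".
So the structure is [[quarry wool] [spring [solstice [temple wheel]]]].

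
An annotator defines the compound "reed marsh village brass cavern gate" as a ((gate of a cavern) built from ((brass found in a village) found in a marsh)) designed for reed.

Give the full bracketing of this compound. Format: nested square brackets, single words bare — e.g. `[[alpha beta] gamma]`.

[reed [[marsh [village brass]] [cavern gate]]]

Overall it is a kind of gate (specifically "marsh village brass cavern gate"); the modifier is "reed".
Within "marsh village brass cavern gate", the head is "gate" (specifically "cavern gate") and the modifier is "marsh village brass".
Within "marsh village brass", the head is "brass" (specifically "village brass") and the modifier is "marsh".
Within "village brass", the head is "brass" and the modifier is "village".
Within "cavern gate", the head is "gate" and the modifier is "cavern".
So the structure is [reed [[marsh [village brass]] [cavern gate]]].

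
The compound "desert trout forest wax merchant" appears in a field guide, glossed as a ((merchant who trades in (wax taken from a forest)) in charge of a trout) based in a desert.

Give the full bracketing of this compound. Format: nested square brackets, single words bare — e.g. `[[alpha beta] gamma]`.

Overall it is a kind of merchant (specifically "trout forest wax merchant"); the modifier is "desert".
Inside "trout forest wax merchant": head "merchant" (specifically "forest wax merchant"), modifier "trout".
Inside "forest wax merchant": head "merchant", modifier "forest wax".
Inside "forest wax": head "wax", modifier "forest".
Putting it together: [desert [trout [[forest wax] merchant]]].

[desert [trout [[forest wax] merchant]]]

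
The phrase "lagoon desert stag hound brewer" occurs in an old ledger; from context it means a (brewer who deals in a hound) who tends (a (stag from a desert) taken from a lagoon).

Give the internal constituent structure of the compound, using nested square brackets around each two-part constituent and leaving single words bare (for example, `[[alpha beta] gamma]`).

The outermost head in the paraphrase is "brewer" (specifically "hound brewer"), modified by "lagoon desert stag".
"lagoon desert stag" → head "stag" (specifically "desert stag"), modifier "lagoon".
"desert stag" → head "stag", modifier "desert".
"hound brewer" → head "brewer", modifier "hound".
So the structure is [[lagoon [desert stag]] [hound brewer]].

[[lagoon [desert stag]] [hound brewer]]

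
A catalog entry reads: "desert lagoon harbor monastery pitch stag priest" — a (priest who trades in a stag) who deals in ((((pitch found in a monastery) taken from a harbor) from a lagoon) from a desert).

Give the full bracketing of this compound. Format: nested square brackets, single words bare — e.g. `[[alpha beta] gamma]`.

The outermost head in the paraphrase is "priest" (specifically "stag priest"), modified by "desert lagoon harbor monastery pitch".
Inside "desert lagoon harbor monastery pitch": head "pitch" (specifically "lagoon harbor monastery pitch"), modifier "desert".
Inside "lagoon harbor monastery pitch": head "pitch" (specifically "harbor monastery pitch"), modifier "lagoon".
Inside "harbor monastery pitch": head "pitch" (specifically "monastery pitch"), modifier "harbor".
Inside "monastery pitch": head "pitch", modifier "monastery".
Inside "stag priest": head "priest", modifier "stag".
Assembled: [[desert [lagoon [harbor [monastery pitch]]]] [stag priest]].

[[desert [lagoon [harbor [monastery pitch]]]] [stag priest]]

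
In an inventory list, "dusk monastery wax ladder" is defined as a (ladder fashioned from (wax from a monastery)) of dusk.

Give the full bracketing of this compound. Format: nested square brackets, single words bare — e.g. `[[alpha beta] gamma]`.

[dusk [[monastery wax] ladder]]

The outermost head in the paraphrase is "ladder" (specifically "monastery wax ladder"), modified by "dusk".
Within "monastery wax ladder", the head is "ladder" and the modifier is "monastery wax".
Within "monastery wax", the head is "wax" and the modifier is "monastery".
Putting it together: [dusk [[monastery wax] ladder]].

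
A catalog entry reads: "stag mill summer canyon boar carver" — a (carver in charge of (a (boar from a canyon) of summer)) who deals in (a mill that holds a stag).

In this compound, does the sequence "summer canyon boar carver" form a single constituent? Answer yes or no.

yes

The paraphrase groups the words so that "summer canyon boar carver" is one unit: it corresponds to a single parenthesized sub-phrase.
The full structure is [[stag mill] [[summer [canyon boar]] carver]], in which [summer canyon boar carver] is a constituent.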